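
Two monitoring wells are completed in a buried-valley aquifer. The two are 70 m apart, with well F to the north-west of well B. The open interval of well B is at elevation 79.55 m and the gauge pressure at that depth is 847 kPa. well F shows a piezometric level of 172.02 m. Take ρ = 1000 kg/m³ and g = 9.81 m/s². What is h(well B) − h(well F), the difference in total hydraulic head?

Pressure head at well B: ψ = P/(ρg) = 847×1000 / (1000 × 9.81) = 86.34 m.
Total head at well B: h = z + ψ = 79.55 + 86.34 = 165.89 m.
Total head at well F: h = 172.02 m (water level in the piezometer is the total head).
Head difference: h(well B) − h(well F) = 165.89 − 172.02 = -6.13 m.

Δh ≈ -6.13 m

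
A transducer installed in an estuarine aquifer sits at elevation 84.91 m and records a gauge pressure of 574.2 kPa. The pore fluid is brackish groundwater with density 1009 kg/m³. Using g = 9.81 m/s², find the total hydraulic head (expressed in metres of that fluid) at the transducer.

h ≈ 142.92 m

ψ = P/(ρg) = 574.2×1000 / (1009 × 9.81) = 58.01 m.
h = z + ψ = 84.91 + 58.01 = 142.92 m.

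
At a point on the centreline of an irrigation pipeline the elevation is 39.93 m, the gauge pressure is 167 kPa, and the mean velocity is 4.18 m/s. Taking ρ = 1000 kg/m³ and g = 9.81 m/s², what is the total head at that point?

Pressure head ψ = P/(ρg) = 167×1000 / (1000 × 9.81) = 17.02 m.
Velocity head = v²/(2g) = 4.18² / (2 × 9.81) = 0.891 m.
h = z + ψ + v²/(2g) = 39.93 + 17.02 + 0.891 = 57.84 m.

h ≈ 57.84 m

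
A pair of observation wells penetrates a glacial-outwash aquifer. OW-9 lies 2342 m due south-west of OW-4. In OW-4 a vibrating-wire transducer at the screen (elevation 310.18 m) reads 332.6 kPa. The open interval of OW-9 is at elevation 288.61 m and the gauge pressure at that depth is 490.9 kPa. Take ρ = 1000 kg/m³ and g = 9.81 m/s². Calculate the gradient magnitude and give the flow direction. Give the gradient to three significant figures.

i ≈ 0.00232; groundwater flows toward the south-west

Pressure head at OW-4: ψ = P/(ρg) = 332.6×1000 / (1000 × 9.81) = 33.90 m.
Total head at OW-4: h = z + ψ = 310.18 + 33.90 = 344.08 m.
Pressure head at OW-9: ψ = P/(ρg) = 490.9×1000 / (1000 × 9.81) = 50.04 m.
Total head at OW-9: h = z + ψ = 288.61 + 50.04 = 338.65 m.
Head difference: h(OW-4) − h(OW-9) = 344.08 − 338.65 = 5.43 m.
Hydraulic gradient: i = |Δh| / L = 5.43 / 2342 = 0.00232.
Flow is from higher to lower head: from OW-4 toward OW-9, i.e. toward the south-west.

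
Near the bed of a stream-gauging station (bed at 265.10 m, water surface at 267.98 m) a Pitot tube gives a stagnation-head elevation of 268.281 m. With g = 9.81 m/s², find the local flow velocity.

Near the bed, under hydrostatic conditions, the piezometric head (z + ψ) equals the free-surface elevation, 267.98 m.
Velocity head = total − piezometric = 268.281 − 267.98 = 0.301 m.
v = √(2g·h_v) = √(2 × 9.81 × 0.301) = 2.43 m/s.

v ≈ 2.43 m/s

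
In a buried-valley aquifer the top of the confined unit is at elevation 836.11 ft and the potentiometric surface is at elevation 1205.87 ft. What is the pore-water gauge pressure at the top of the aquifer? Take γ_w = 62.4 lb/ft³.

P ≈ 160 psi

Pressure head at the aquifer top: ψ = h − z = 1205.87 − 836.11 = 369.76 ft.
P = γψ/144 = 62.4 × 369.76 / 144 = 160 psi.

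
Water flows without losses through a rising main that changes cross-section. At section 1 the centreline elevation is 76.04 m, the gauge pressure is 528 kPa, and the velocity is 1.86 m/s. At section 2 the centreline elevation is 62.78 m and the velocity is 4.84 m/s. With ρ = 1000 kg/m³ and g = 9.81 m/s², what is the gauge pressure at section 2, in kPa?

P₂ ≈ 648 kPa

Pressure head at 1: ψ₁ = P₁/(ρg) = 528×1000 / (1000 × 9.81) = 53.82 m.
Velocity heads: v₁²/2g = 1.86²/19.62 = 0.176 m; v₂²/2g = 4.84²/19.62 = 1.194 m.
Total head H = z₁ + ψ₁ + v₁²/2g = 76.04 + 53.82 + 0.176 = 130.04 m.
ψ₂ = H − z₂ − v₂²/2g = 130.04 − 62.78 − 1.194 = 66.07 m.
P₂ = ρgψ₂ = 1000 × 9.81 × 66.07 ≈ 648 kPa.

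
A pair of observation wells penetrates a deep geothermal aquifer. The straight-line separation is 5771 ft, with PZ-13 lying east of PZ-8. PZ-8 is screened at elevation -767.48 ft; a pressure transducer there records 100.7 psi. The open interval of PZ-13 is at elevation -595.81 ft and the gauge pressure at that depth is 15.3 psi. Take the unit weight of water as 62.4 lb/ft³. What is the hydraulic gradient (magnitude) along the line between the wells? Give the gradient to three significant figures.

i ≈ 0.00440

Pressure head at PZ-8: ψ = 144·P/γ = 144 × 100.7 / 62.4 = 232.38 ft.
Total head at PZ-8: h = z + ψ = -767.48 + 232.38 = -535.10 ft.
Pressure head at PZ-13: ψ = 144·P/γ = 144 × 15.3 / 62.4 = 35.31 ft.
Total head at PZ-13: h = z + ψ = -595.81 + 35.31 = -560.50 ft.
Head difference: h(PZ-8) − h(PZ-13) = -535.10 − (-560.50) = 25.40 ft.
Hydraulic gradient: i = |Δh| / L = 25.40 / 5771 = 0.00440.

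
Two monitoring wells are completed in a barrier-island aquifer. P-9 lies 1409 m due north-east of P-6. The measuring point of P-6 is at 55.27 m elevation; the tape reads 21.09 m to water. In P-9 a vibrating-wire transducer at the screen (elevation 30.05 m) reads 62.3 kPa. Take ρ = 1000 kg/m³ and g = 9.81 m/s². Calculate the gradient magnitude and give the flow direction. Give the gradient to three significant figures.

i ≈ 0.00158; groundwater flows toward the south-west

Total head at P-6: h = 55.27 − 21.09 = 34.18 m.
Pressure head at P-9: ψ = P/(ρg) = 62.3×1000 / (1000 × 9.81) = 6.35 m.
Total head at P-9: h = z + ψ = 30.05 + 6.35 = 36.40 m.
Head difference: h(P-6) − h(P-9) = 34.18 − 36.40 = -2.22 m.
Hydraulic gradient: i = |Δh| / L = 2.22 / 1409 = 0.00158.
Flow is from higher to lower head: from P-9 toward P-6, i.e. toward the south-west.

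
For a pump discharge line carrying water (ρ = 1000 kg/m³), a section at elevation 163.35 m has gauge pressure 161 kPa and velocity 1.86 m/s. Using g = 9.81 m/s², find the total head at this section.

Pressure head ψ = P/(ρg) = 161×1000 / (1000 × 9.81) = 16.41 m.
Velocity head = v²/(2g) = 1.86² / (2 × 9.81) = 0.176 m.
h = z + ψ + v²/(2g) = 163.35 + 16.41 + 0.176 = 179.94 m.

h ≈ 179.94 m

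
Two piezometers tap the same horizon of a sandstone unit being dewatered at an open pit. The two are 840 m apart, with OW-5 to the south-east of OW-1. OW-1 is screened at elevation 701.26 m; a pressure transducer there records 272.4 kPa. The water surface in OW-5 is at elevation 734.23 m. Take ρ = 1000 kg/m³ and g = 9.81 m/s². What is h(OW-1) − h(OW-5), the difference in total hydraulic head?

Pressure head at OW-1: ψ = P/(ρg) = 272.4×1000 / (1000 × 9.81) = 27.77 m.
Total head at OW-1: h = z + ψ = 701.26 + 27.77 = 729.03 m.
Total head at OW-5: h = 734.23 m (water level in the piezometer is the total head).
Head difference: h(OW-1) − h(OW-5) = 729.03 − 734.23 = -5.20 m.

Δh ≈ -5.20 m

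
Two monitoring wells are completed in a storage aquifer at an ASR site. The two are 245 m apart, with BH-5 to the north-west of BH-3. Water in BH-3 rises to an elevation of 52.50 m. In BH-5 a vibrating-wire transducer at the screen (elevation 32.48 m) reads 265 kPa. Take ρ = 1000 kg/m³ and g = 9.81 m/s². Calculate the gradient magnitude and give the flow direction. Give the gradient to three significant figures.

Total head at BH-3: h = 52.50 m (water level in the piezometer is the total head).
Pressure head at BH-5: ψ = P/(ρg) = 265×1000 / (1000 × 9.81) = 27.01 m.
Total head at BH-5: h = z + ψ = 32.48 + 27.01 = 59.49 m.
Head difference: h(BH-3) − h(BH-5) = 52.50 − 59.49 = -6.99 m.
Hydraulic gradient: i = |Δh| / L = 6.99 / 245 = 0.0285.
Flow is from higher to lower head: from BH-5 toward BH-3, i.e. toward the south-east.

i ≈ 0.0285; groundwater flows toward the south-east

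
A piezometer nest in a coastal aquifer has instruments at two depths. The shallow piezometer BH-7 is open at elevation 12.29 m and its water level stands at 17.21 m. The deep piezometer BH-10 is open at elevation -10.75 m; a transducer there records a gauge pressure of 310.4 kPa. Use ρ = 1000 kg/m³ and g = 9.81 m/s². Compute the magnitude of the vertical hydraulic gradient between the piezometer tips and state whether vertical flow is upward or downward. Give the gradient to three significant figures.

Total head at BH-7: h = 17.21 m (water level in the standpipe).
Pressure head at BH-10: ψ = P/(ρg) = 310.4×1000 / (1000 × 9.81) = 31.64 m.
Total head at BH-10: h = z + ψ = -10.75 + 31.64 = 20.89 m.
Δh = h(BH-7) − h(BH-10) = 17.21 − 20.89 = -3.68 m.
Vertical separation Δz = 12.29 − (-10.75) = 23.04 m.
|i_v| = |Δh| / Δz = 3.68 / 23.04 = 0.160.
Head is higher in the deep piezometer, so vertical flow is upward (discharge condition).

|i_v| ≈ 0.160; vertical flow is upward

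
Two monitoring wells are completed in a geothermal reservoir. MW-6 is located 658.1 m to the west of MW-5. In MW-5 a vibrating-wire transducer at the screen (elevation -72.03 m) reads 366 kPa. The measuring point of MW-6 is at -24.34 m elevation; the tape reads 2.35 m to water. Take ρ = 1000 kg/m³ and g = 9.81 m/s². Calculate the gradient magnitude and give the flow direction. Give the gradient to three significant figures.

i ≈ 0.0122; groundwater flows toward the east

Pressure head at MW-5: ψ = P/(ρg) = 366×1000 / (1000 × 9.81) = 37.31 m.
Total head at MW-5: h = z + ψ = -72.03 + 37.31 = -34.72 m.
Total head at MW-6: h = -24.34 − 2.35 = -26.69 m.
Head difference: h(MW-5) − h(MW-6) = -34.72 − (-26.69) = -8.03 m.
Hydraulic gradient: i = |Δh| / L = 8.03 / 658.1 = 0.0122.
Flow is from higher to lower head: from MW-6 toward MW-5, i.e. toward the east.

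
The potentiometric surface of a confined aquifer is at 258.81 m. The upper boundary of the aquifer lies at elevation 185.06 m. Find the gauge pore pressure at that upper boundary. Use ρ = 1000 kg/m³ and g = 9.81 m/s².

Pressure head at the aquifer top: ψ = h − z = 258.81 − 185.06 = 73.75 m.
P = ρgψ = 1000 × 9.81 × 73.75 = 723488 Pa ≈ 723 kPa.

P ≈ 723 kPa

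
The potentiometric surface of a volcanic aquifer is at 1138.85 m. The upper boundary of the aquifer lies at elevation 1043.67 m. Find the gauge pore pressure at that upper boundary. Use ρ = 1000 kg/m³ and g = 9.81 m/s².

P ≈ 934 kPa

Pressure head at the aquifer top: ψ = h − z = 1138.85 − 1043.67 = 95.18 m.
P = ρgψ = 1000 × 9.81 × 95.18 = 933716 Pa ≈ 934 kPa.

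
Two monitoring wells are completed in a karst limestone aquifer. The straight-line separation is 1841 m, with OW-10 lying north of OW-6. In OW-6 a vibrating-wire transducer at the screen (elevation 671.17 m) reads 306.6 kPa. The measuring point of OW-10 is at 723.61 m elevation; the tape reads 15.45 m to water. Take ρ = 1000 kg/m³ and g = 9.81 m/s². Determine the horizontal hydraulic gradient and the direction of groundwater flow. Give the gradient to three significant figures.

i ≈ 0.00312; groundwater flows toward the south

Pressure head at OW-6: ψ = P/(ρg) = 306.6×1000 / (1000 × 9.81) = 31.25 m.
Total head at OW-6: h = z + ψ = 671.17 + 31.25 = 702.42 m.
Total head at OW-10: h = 723.61 − 15.45 = 708.16 m.
Head difference: h(OW-6) − h(OW-10) = 702.42 − 708.16 = -5.74 m.
Hydraulic gradient: i = |Δh| / L = 5.74 / 1841 = 0.00312.
Flow is from higher to lower head: from OW-10 toward OW-6, i.e. toward the south.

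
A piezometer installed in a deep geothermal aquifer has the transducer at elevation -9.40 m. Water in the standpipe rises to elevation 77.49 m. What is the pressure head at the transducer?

ψ ≈ 86.89 m

Total head h = 77.49 m (the water-surface elevation in the piezometer).
Pressure head ψ = h − z = 77.49 − (-9.40) = 86.89 m.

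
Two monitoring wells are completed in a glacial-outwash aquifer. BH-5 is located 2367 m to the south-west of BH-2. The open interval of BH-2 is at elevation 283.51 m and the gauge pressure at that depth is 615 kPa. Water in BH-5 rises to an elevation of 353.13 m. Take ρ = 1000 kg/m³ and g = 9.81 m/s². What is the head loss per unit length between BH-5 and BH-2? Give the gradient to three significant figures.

i ≈ 0.00293 m/m

Pressure head at BH-2: ψ = P/(ρg) = 615×1000 / (1000 × 9.81) = 62.69 m.
Total head at BH-2: h = z + ψ = 283.51 + 62.69 = 346.20 m.
Total head at BH-5: h = 353.13 m (water level in the piezometer is the total head).
Head difference: h(BH-2) − h(BH-5) = 346.20 − 353.13 = -6.93 m.
Hydraulic gradient: i = |Δh| / L = 6.93 / 2367 = 0.00293.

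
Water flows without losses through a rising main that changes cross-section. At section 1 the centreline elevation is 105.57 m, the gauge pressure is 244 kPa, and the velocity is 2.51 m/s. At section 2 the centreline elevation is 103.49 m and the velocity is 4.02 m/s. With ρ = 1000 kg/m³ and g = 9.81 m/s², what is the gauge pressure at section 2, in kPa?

P₂ ≈ 259 kPa

Pressure head at 1: ψ₁ = P₁/(ρg) = 244×1000 / (1000 × 9.81) = 24.87 m.
Velocity heads: v₁²/2g = 2.51²/19.62 = 0.321 m; v₂²/2g = 4.02²/19.62 = 0.824 m.
Total head H = z₁ + ψ₁ + v₁²/2g = 105.57 + 24.87 + 0.321 = 130.76 m.
ψ₂ = H − z₂ − v₂²/2g = 130.76 − 103.49 − 0.824 = 26.45 m.
P₂ = ρgψ₂ = 1000 × 9.81 × 26.45 ≈ 259 kPa.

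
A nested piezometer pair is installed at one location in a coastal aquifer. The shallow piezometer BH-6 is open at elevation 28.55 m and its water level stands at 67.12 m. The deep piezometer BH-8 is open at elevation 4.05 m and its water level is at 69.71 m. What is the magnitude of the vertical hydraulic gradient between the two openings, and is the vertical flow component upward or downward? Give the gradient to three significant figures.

Total head at BH-6: h = 67.12 m (water level in the standpipe).
Total head at BH-8: h = 69.71 m.
Δh = h(BH-6) − h(BH-8) = 67.12 − 69.71 = -2.59 m.
Vertical separation Δz = 28.55 − 4.05 = 24.50 m.
|i_v| = |Δh| / Δz = 2.59 / 24.50 = 0.106.
Head is higher in the deep piezometer, so vertical flow is upward (discharge condition).

|i_v| ≈ 0.106; vertical flow is upward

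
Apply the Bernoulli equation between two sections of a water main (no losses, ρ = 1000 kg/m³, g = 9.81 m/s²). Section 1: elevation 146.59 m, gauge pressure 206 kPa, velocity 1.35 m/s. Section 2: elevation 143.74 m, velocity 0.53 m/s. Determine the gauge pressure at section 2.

P₂ ≈ 235 kPa

Pressure head at 1: ψ₁ = P₁/(ρg) = 206×1000 / (1000 × 9.81) = 21.00 m.
Velocity heads: v₁²/2g = 1.35²/19.62 = 0.093 m; v₂²/2g = 0.53²/19.62 = 0.014 m.
Total head H = z₁ + ψ₁ + v₁²/2g = 146.59 + 21.00 + 0.093 = 167.68 m.
ψ₂ = H − z₂ − v₂²/2g = 167.68 − 143.74 − 0.014 = 23.93 m.
P₂ = ρgψ₂ = 1000 × 9.81 × 23.93 ≈ 235 kPa.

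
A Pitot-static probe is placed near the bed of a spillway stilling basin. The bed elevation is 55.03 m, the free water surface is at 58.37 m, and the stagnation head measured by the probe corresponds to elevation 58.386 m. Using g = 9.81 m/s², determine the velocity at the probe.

v ≈ 0.560 m/s

Near the bed, under hydrostatic conditions, the piezometric head (z + ψ) equals the free-surface elevation, 58.37 m.
Velocity head = total − piezometric = 58.386 − 58.37 = 0.016 m.
v = √(2g·h_v) = √(2 × 9.81 × 0.016) = 0.560 m/s.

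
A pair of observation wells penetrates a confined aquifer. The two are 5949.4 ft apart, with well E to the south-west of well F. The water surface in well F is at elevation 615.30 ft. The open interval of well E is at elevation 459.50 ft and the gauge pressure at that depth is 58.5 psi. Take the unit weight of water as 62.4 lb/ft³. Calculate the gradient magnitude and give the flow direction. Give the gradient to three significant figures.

i ≈ 0.00350; groundwater flows toward the south-west

Total head at well F: h = 615.30 ft (water level in the piezometer is the total head).
Pressure head at well E: ψ = 144·P/γ = 144 × 58.5 / 62.4 = 135.00 ft.
Total head at well E: h = z + ψ = 459.50 + 135.00 = 594.50 ft.
Head difference: h(well F) − h(well E) = 615.30 − 594.50 = 20.80 ft.
Hydraulic gradient: i = |Δh| / L = 20.80 / 5949.4 = 0.00350.
Flow is from higher to lower head: from well F toward well E, i.e. toward the south-west.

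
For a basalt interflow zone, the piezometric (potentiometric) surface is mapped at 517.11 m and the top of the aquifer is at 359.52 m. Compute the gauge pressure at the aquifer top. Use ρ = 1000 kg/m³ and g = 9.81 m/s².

P ≈ 1550 kPa

Pressure head at the aquifer top: ψ = h − z = 517.11 − 359.52 = 157.59 m.
P = ρgψ = 1000 × 9.81 × 157.59 = 1545958 Pa ≈ 1550 kPa.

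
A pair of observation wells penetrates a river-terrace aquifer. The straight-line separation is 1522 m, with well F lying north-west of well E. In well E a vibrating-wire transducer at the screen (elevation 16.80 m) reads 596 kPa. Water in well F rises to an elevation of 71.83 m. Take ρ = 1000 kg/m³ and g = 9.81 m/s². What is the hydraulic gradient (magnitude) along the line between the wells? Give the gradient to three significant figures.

Pressure head at well E: ψ = P/(ρg) = 596×1000 / (1000 × 9.81) = 60.75 m.
Total head at well E: h = z + ψ = 16.80 + 60.75 = 77.55 m.
Total head at well F: h = 71.83 m (water level in the piezometer is the total head).
Head difference: h(well E) − h(well F) = 77.55 − 71.83 = 5.72 m.
Hydraulic gradient: i = |Δh| / L = 5.72 / 1522 = 0.00376.

i ≈ 0.00376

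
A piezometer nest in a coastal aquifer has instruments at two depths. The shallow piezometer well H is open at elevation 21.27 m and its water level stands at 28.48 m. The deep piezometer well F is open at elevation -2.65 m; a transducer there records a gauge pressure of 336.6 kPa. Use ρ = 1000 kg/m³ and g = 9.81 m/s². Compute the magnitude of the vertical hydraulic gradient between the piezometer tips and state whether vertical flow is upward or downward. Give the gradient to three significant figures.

|i_v| ≈ 0.133; vertical flow is upward

Total head at well H: h = 28.48 m (water level in the standpipe).
Pressure head at well F: ψ = P/(ρg) = 336.6×1000 / (1000 × 9.81) = 34.31 m.
Total head at well F: h = z + ψ = -2.65 + 34.31 = 31.66 m.
Δh = h(well H) − h(well F) = 28.48 − 31.66 = -3.18 m.
Vertical separation Δz = 21.27 − (-2.65) = 23.92 m.
|i_v| = |Δh| / Δz = 3.18 / 23.92 = 0.133.
Head is higher in the deep piezometer, so vertical flow is upward (discharge condition).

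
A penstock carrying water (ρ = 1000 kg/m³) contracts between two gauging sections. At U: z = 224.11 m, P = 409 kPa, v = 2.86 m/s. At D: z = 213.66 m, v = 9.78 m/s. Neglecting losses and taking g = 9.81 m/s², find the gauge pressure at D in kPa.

P₂ ≈ 468 kPa

Pressure head at U: ψ₁ = P₁/(ρg) = 409×1000 / (1000 × 9.81) = 41.69 m.
Velocity heads: v₁²/2g = 2.86²/19.62 = 0.417 m; v₂²/2g = 9.78²/19.62 = 4.875 m.
Total head H = z₁ + ψ₁ + v₁²/2g = 224.11 + 41.69 + 0.417 = 266.22 m.
ψ₂ = H − z₂ − v₂²/2g = 266.22 − 213.66 − 4.875 = 47.69 m.
P₂ = ρgψ₂ = 1000 × 9.81 × 47.69 ≈ 468 kPa.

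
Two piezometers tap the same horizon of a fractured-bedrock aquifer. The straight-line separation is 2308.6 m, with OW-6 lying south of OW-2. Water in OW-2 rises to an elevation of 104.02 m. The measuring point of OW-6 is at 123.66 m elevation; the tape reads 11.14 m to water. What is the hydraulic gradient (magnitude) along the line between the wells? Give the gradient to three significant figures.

i ≈ 0.00368

Total head at OW-2: h = 104.02 m (water level in the piezometer is the total head).
Total head at OW-6: h = 123.66 − 11.14 = 112.52 m.
Head difference: h(OW-2) − h(OW-6) = 104.02 − 112.52 = -8.50 m.
Hydraulic gradient: i = |Δh| / L = 8.50 / 2308.6 = 0.00368.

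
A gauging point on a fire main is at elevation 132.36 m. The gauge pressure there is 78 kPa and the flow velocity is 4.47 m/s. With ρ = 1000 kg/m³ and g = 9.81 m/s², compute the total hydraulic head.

h ≈ 141.33 m

Pressure head ψ = P/(ρg) = 78×1000 / (1000 × 9.81) = 7.95 m.
Velocity head = v²/(2g) = 4.47² / (2 × 9.81) = 1.018 m.
h = z + ψ + v²/(2g) = 132.36 + 7.95 + 1.018 = 141.33 m.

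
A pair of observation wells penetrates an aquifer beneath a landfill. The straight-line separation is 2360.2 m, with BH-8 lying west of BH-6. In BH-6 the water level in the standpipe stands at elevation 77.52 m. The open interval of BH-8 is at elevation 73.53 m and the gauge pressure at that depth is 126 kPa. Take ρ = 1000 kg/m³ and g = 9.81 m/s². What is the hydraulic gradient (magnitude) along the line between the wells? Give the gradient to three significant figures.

i ≈ 0.00375

Total head at BH-6: h = 77.52 m (water level in the piezometer is the total head).
Pressure head at BH-8: ψ = P/(ρg) = 126×1000 / (1000 × 9.81) = 12.84 m.
Total head at BH-8: h = z + ψ = 73.53 + 12.84 = 86.37 m.
Head difference: h(BH-6) − h(BH-8) = 77.52 − 86.37 = -8.85 m.
Hydraulic gradient: i = |Δh| / L = 8.85 / 2360.2 = 0.00375.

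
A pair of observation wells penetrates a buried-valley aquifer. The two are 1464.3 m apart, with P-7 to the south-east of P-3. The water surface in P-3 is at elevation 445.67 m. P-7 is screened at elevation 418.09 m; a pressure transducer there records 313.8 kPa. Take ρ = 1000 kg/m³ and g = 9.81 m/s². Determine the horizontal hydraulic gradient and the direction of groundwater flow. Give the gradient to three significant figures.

i ≈ 0.00301; groundwater flows toward the north-west

Total head at P-3: h = 445.67 m (water level in the piezometer is the total head).
Pressure head at P-7: ψ = P/(ρg) = 313.8×1000 / (1000 × 9.81) = 31.99 m.
Total head at P-7: h = z + ψ = 418.09 + 31.99 = 450.08 m.
Head difference: h(P-3) − h(P-7) = 445.67 − 450.08 = -4.41 m.
Hydraulic gradient: i = |Δh| / L = 4.41 / 1464.3 = 0.00301.
Flow is from higher to lower head: from P-7 toward P-3, i.e. toward the north-west.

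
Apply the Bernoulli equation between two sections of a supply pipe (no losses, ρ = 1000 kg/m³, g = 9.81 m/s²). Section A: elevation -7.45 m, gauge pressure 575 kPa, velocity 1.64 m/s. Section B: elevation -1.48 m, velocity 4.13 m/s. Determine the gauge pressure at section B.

Pressure head at A: ψ₁ = P₁/(ρg) = 575×1000 / (1000 × 9.81) = 58.61 m.
Velocity heads: v₁²/2g = 1.64²/19.62 = 0.137 m; v₂²/2g = 4.13²/19.62 = 0.869 m.
Total head H = z₁ + ψ₁ + v₁²/2g = -7.45 + 58.61 + 0.137 = 51.30 m.
ψ₂ = H − z₂ − v₂²/2g = 51.30 − (-1.48) − 0.869 = 51.91 m.
P₂ = ρgψ₂ = 1000 × 9.81 × 51.91 ≈ 509 kPa.

P₂ ≈ 509 kPa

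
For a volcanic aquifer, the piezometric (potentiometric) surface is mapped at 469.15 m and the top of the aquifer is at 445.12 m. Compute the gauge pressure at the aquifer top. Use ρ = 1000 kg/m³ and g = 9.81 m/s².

P ≈ 236 kPa

Pressure head at the aquifer top: ψ = h − z = 469.15 − 445.12 = 24.03 m.
P = ρgψ = 1000 × 9.81 × 24.03 = 235734 Pa ≈ 236 kPa.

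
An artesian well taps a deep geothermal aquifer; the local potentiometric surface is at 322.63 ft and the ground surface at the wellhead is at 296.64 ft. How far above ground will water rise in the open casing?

Water rises to the potentiometric surface, so the rise above ground = 322.63 − 296.64 = 25.99 ft.

≈ 25.99 ft above ground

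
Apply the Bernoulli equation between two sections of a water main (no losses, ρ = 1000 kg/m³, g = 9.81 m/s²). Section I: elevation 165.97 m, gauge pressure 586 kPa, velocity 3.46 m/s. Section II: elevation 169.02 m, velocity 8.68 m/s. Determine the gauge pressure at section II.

Pressure head at I: ψ₁ = P₁/(ρg) = 586×1000 / (1000 × 9.81) = 59.73 m.
Velocity heads: v₁²/2g = 3.46²/19.62 = 0.610 m; v₂²/2g = 8.68²/19.62 = 3.840 m.
Total head H = z₁ + ψ₁ + v₁²/2g = 165.97 + 59.73 + 0.610 = 226.31 m.
ψ₂ = H − z₂ − v₂²/2g = 226.31 − 169.02 − 3.840 = 53.45 m.
P₂ = ρgψ₂ = 1000 × 9.81 × 53.45 ≈ 524 kPa.

P₂ ≈ 524 kPa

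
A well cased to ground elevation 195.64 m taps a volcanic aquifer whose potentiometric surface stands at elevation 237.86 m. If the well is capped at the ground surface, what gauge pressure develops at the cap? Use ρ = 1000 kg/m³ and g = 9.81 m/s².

Head above the cap: Δh = 237.86 − 195.64 = 42.22 m.
P = ρgΔh = 1000 × 9.81 × 42.22 = 414178 Pa ≈ 414 kPa.

P ≈ 414 kPa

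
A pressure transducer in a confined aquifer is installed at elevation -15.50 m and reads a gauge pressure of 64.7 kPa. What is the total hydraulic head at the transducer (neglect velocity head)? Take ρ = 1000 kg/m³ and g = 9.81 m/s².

h ≈ -8.90 m

ψ = P/(ρg) = 64.7×1000 / (1000 × 9.81) = 6.60 m.
h = z + ψ = -15.50 + 6.60 = -8.90 m.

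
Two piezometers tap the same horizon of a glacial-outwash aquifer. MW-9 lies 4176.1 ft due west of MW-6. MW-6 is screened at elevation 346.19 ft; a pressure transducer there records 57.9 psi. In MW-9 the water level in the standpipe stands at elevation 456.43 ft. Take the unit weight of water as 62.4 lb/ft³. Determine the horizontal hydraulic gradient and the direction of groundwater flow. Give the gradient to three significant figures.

Pressure head at MW-6: ψ = 144·P/γ = 144 × 57.9 / 62.4 = 133.62 ft.
Total head at MW-6: h = z + ψ = 346.19 + 133.62 = 479.81 ft.
Total head at MW-9: h = 456.43 ft (water level in the piezometer is the total head).
Head difference: h(MW-6) − h(MW-9) = 479.81 − 456.43 = 23.38 ft.
Hydraulic gradient: i = |Δh| / L = 23.38 / 4176.1 = 0.00560.
Flow is from higher to lower head: from MW-6 toward MW-9, i.e. toward the west.

i ≈ 0.00560; groundwater flows toward the west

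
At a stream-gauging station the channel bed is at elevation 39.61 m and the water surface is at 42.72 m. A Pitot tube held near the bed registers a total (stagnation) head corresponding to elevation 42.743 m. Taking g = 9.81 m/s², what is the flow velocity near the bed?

Near the bed, under hydrostatic conditions, the piezometric head (z + ψ) equals the free-surface elevation, 42.72 m.
Velocity head = total − piezometric = 42.743 − 42.72 = 0.023 m.
v = √(2g·h_v) = √(2 × 9.81 × 0.023) = 0.672 m/s.

v ≈ 0.672 m/s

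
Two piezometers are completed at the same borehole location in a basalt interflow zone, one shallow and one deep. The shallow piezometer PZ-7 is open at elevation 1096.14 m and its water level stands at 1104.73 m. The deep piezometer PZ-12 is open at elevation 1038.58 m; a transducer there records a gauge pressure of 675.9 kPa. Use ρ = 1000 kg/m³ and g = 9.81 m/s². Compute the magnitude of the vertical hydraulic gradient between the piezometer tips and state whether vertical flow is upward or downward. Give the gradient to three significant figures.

Total head at PZ-7: h = 1104.73 m (water level in the standpipe).
Pressure head at PZ-12: ψ = P/(ρg) = 675.9×1000 / (1000 × 9.81) = 68.90 m.
Total head at PZ-12: h = z + ψ = 1038.58 + 68.90 = 1107.48 m.
Δh = h(PZ-7) − h(PZ-12) = 1104.73 − 1107.48 = -2.75 m.
Vertical separation Δz = 1096.14 − 1038.58 = 57.56 m.
|i_v| = |Δh| / Δz = 2.75 / 57.56 = 0.0478.
Head is higher in the deep piezometer, so vertical flow is upward (discharge condition).

|i_v| ≈ 0.0478; vertical flow is upward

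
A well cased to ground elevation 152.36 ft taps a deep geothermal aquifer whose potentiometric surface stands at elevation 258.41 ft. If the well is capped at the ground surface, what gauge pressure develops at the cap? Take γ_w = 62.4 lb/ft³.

Head above the cap: Δh = 258.41 − 152.36 = 106.05 ft.
P = γΔh/144 = 62.4 × 106.05 / 144 = 46.0 psi.

P ≈ 46.0 psi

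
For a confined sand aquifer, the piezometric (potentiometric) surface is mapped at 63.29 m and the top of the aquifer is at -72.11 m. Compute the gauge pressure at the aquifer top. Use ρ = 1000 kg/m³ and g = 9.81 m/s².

P ≈ 1330 kPa

Pressure head at the aquifer top: ψ = h − z = 63.29 − (-72.11) = 135.40 m.
P = ρgψ = 1000 × 9.81 × 135.40 = 1328274 Pa ≈ 1330 kPa.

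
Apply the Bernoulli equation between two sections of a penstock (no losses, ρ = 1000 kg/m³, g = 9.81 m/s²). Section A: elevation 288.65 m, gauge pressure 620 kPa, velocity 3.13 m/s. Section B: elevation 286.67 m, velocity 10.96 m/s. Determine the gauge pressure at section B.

P₂ ≈ 584 kPa

Pressure head at A: ψ₁ = P₁/(ρg) = 620×1000 / (1000 × 9.81) = 63.20 m.
Velocity heads: v₁²/2g = 3.13²/19.62 = 0.499 m; v₂²/2g = 10.96²/19.62 = 6.122 m.
Total head H = z₁ + ψ₁ + v₁²/2g = 288.65 + 63.20 + 0.499 = 352.35 m.
ψ₂ = H − z₂ − v₂²/2g = 352.35 − 286.67 − 6.122 = 59.56 m.
P₂ = ρgψ₂ = 1000 × 9.81 × 59.56 ≈ 584 kPa.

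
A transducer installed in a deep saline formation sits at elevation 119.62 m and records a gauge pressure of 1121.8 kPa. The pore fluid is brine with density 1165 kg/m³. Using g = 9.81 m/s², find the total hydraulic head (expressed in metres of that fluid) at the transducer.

ψ = P/(ρg) = 1121.8×1000 / (1165 × 9.81) = 98.16 m.
h = z + ψ = 119.62 + 98.16 = 217.78 m.

h ≈ 217.78 m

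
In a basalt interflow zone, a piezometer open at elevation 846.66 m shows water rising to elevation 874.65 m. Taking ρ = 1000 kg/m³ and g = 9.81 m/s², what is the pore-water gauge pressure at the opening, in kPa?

P ≈ 275 kPa

Pressure head ψ = h − z = 874.65 − 846.66 = 27.99 m.
P = ρgψ = 1000 × 9.81 × 27.99 = 274582 Pa ≈ 275 kPa.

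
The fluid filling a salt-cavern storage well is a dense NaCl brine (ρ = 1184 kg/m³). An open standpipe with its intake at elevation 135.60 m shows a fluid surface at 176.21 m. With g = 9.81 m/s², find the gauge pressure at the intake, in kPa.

Pressure head ψ = h − z = 176.21 − 135.60 = 40.61 m.
P = ρgψ = 1184 × 9.81 × 40.61 = 471687 Pa ≈ 472 kPa.

P ≈ 472 kPa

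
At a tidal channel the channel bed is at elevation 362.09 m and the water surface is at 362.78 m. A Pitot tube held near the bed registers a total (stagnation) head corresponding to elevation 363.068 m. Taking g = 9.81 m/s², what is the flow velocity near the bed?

Near the bed, under hydrostatic conditions, the piezometric head (z + ψ) equals the free-surface elevation, 362.78 m.
Velocity head = total − piezometric = 363.068 − 362.78 = 0.288 m.
v = √(2g·h_v) = √(2 × 9.81 × 0.288) = 2.38 m/s.

v ≈ 2.38 m/s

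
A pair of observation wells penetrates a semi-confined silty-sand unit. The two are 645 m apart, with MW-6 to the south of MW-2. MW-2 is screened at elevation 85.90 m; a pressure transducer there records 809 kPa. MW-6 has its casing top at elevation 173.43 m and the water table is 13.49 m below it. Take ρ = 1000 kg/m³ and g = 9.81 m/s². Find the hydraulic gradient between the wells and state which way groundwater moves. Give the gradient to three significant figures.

i ≈ 0.0131; groundwater flows toward the south

Pressure head at MW-2: ψ = P/(ρg) = 809×1000 / (1000 × 9.81) = 82.47 m.
Total head at MW-2: h = z + ψ = 85.90 + 82.47 = 168.37 m.
Total head at MW-6: h = 173.43 − 13.49 = 159.94 m.
Head difference: h(MW-2) − h(MW-6) = 168.37 − 159.94 = 8.43 m.
Hydraulic gradient: i = |Δh| / L = 8.43 / 645 = 0.0131.
Flow is from higher to lower head: from MW-2 toward MW-6, i.e. toward the south.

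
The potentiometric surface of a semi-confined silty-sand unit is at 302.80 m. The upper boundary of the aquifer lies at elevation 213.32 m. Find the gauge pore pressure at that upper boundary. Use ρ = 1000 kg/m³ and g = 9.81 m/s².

Pressure head at the aquifer top: ψ = h − z = 302.80 − 213.32 = 89.48 m.
P = ρgψ = 1000 × 9.81 × 89.48 = 877799 Pa ≈ 878 kPa.

P ≈ 878 kPa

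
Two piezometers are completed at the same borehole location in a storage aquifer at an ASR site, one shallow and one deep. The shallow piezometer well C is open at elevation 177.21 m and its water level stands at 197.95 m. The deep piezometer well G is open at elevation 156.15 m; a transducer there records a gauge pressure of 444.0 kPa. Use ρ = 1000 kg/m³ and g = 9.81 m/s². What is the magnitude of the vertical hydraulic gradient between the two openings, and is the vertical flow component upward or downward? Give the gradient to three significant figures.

|i_v| ≈ 0.164; vertical flow is upward

Total head at well C: h = 197.95 m (water level in the standpipe).
Pressure head at well G: ψ = P/(ρg) = 444.0×1000 / (1000 × 9.81) = 45.26 m.
Total head at well G: h = z + ψ = 156.15 + 45.26 = 201.41 m.
Δh = h(well C) − h(well G) = 197.95 − 201.41 = -3.46 m.
Vertical separation Δz = 177.21 − 156.15 = 21.06 m.
|i_v| = |Δh| / Δz = 3.46 / 21.06 = 0.164.
Head is higher in the deep piezometer, so vertical flow is upward (discharge condition).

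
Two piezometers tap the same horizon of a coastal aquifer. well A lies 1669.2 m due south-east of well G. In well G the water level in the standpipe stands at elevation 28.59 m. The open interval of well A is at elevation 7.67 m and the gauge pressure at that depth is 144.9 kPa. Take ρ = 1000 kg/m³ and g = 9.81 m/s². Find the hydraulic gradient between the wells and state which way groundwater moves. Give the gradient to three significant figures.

i ≈ 0.00368; groundwater flows toward the south-east

Total head at well G: h = 28.59 m (water level in the piezometer is the total head).
Pressure head at well A: ψ = P/(ρg) = 144.9×1000 / (1000 × 9.81) = 14.77 m.
Total head at well A: h = z + ψ = 7.67 + 14.77 = 22.44 m.
Head difference: h(well G) − h(well A) = 28.59 − 22.44 = 6.15 m.
Hydraulic gradient: i = |Δh| / L = 6.15 / 1669.2 = 0.00368.
Flow is from higher to lower head: from well G toward well A, i.e. toward the south-east.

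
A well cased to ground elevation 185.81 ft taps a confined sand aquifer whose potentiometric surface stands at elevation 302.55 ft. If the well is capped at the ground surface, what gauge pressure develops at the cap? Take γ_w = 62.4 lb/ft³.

P ≈ 50.6 psi

Head above the cap: Δh = 302.55 − 185.81 = 116.74 ft.
P = γΔh/144 = 62.4 × 116.74 / 144 = 50.6 psi.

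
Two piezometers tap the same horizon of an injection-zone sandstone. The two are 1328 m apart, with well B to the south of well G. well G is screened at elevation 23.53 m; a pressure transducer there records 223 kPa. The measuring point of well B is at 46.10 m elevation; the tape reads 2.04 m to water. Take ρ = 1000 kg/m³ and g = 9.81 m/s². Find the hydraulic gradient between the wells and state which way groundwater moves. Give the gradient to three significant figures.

Pressure head at well G: ψ = P/(ρg) = 223×1000 / (1000 × 9.81) = 22.73 m.
Total head at well G: h = z + ψ = 23.53 + 22.73 = 46.26 m.
Total head at well B: h = 46.10 − 2.04 = 44.06 m.
Head difference: h(well G) − h(well B) = 46.26 − 44.06 = 2.20 m.
Hydraulic gradient: i = |Δh| / L = 2.20 / 1328 = 0.00166.
Flow is from higher to lower head: from well G toward well B, i.e. toward the south.

i ≈ 0.00166; groundwater flows toward the south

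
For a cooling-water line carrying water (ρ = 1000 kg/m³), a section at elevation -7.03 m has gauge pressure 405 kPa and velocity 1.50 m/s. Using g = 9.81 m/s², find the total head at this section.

h ≈ 34.37 m

Pressure head ψ = P/(ρg) = 405×1000 / (1000 × 9.81) = 41.28 m.
Velocity head = v²/(2g) = 1.50² / (2 × 9.81) = 0.115 m.
h = z + ψ + v²/(2g) = -7.03 + 41.28 + 0.115 = 34.37 m.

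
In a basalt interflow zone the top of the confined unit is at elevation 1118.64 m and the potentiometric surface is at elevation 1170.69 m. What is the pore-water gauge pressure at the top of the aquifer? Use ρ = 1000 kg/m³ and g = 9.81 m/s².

P ≈ 511 kPa

Pressure head at the aquifer top: ψ = h − z = 1170.69 − 1118.64 = 52.05 m.
P = ρgψ = 1000 × 9.81 × 52.05 = 510610 Pa ≈ 511 kPa.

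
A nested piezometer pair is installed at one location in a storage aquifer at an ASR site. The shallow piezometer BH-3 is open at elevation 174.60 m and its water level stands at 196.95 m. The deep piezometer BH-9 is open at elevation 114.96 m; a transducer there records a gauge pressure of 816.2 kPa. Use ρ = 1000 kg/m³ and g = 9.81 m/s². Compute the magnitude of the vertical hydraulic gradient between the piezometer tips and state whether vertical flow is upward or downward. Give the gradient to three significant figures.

Total head at BH-3: h = 196.95 m (water level in the standpipe).
Pressure head at BH-9: ψ = P/(ρg) = 816.2×1000 / (1000 × 9.81) = 83.20 m.
Total head at BH-9: h = z + ψ = 114.96 + 83.20 = 198.16 m.
Δh = h(BH-3) − h(BH-9) = 196.95 − 198.16 = -1.21 m.
Vertical separation Δz = 174.60 − 114.96 = 59.64 m.
|i_v| = |Δh| / Δz = 1.21 / 59.64 = 0.0203.
Head is higher in the deep piezometer, so vertical flow is upward (discharge condition).

|i_v| ≈ 0.0203; vertical flow is upward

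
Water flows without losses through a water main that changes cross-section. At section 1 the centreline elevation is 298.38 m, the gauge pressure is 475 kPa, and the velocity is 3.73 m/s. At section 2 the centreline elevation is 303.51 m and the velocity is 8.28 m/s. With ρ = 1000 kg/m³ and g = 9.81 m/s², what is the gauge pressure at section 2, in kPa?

Pressure head at 1: ψ₁ = P₁/(ρg) = 475×1000 / (1000 × 9.81) = 48.42 m.
Velocity heads: v₁²/2g = 3.73²/19.62 = 0.709 m; v₂²/2g = 8.28²/19.62 = 3.494 m.
Total head H = z₁ + ψ₁ + v₁²/2g = 298.38 + 48.42 + 0.709 = 347.51 m.
ψ₂ = H − z₂ − v₂²/2g = 347.51 − 303.51 − 3.494 = 40.51 m.
P₂ = ρgψ₂ = 1000 × 9.81 × 40.51 ≈ 397 kPa.

P₂ ≈ 397 kPa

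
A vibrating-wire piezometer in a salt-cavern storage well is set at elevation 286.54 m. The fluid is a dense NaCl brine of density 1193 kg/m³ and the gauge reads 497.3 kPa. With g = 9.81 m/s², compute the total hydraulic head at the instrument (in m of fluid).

ψ = P/(ρg) = 497.3×1000 / (1193 × 9.81) = 42.49 m.
h = z + ψ = 286.54 + 42.49 = 329.03 m.

h ≈ 329.03 m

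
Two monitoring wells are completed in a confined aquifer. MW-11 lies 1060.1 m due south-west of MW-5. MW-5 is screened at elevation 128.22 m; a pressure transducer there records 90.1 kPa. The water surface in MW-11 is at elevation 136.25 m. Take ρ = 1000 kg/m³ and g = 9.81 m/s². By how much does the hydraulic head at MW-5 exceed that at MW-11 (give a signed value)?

Pressure head at MW-5: ψ = P/(ρg) = 90.1×1000 / (1000 × 9.81) = 9.18 m.
Total head at MW-5: h = z + ψ = 128.22 + 9.18 = 137.40 m.
Total head at MW-11: h = 136.25 m (water level in the piezometer is the total head).
Head difference: h(MW-5) − h(MW-11) = 137.40 − 136.25 = 1.15 m.

Δh ≈ 1.15 m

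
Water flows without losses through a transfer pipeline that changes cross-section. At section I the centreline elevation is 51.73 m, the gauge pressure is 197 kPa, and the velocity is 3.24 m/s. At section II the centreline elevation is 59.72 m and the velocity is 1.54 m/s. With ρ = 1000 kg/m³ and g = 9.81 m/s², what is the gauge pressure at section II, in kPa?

P₂ ≈ 123 kPa

Pressure head at I: ψ₁ = P₁/(ρg) = 197×1000 / (1000 × 9.81) = 20.08 m.
Velocity heads: v₁²/2g = 3.24²/19.62 = 0.535 m; v₂²/2g = 1.54²/19.62 = 0.121 m.
Total head H = z₁ + ψ₁ + v₁²/2g = 51.73 + 20.08 + 0.535 = 72.34 m.
ψ₂ = H − z₂ − v₂²/2g = 72.34 − 59.72 − 0.121 = 12.50 m.
P₂ = ρgψ₂ = 1000 × 9.81 × 12.50 ≈ 123 kPa.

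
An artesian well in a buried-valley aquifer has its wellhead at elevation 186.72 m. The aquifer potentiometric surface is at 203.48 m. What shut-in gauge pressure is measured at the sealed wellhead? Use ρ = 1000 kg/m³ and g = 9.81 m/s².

Head above the cap: Δh = 203.48 − 186.72 = 16.76 m.
P = ρgΔh = 1000 × 9.81 × 16.76 = 164416 Pa ≈ 164 kPa.

P ≈ 164 kPa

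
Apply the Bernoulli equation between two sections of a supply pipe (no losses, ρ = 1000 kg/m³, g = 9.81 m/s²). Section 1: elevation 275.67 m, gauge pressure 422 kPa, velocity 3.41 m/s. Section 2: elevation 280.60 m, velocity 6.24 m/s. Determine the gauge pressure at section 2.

P₂ ≈ 360 kPa

Pressure head at 1: ψ₁ = P₁/(ρg) = 422×1000 / (1000 × 9.81) = 43.02 m.
Velocity heads: v₁²/2g = 3.41²/19.62 = 0.593 m; v₂²/2g = 6.24²/19.62 = 1.985 m.
Total head H = z₁ + ψ₁ + v₁²/2g = 275.67 + 43.02 + 0.593 = 319.28 m.
ψ₂ = H − z₂ − v₂²/2g = 319.28 − 280.60 − 1.985 = 36.69 m.
P₂ = ρgψ₂ = 1000 × 9.81 × 36.69 ≈ 360 kPa.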